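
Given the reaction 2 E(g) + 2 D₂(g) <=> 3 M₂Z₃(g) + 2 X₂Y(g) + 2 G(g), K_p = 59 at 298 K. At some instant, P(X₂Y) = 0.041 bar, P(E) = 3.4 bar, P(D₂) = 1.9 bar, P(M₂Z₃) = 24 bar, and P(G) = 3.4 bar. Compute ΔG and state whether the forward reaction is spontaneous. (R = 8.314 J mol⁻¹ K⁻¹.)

ΔG = -5.49 kJ/mol; the forward reaction is spontaneous

Q_p = P(M₂Z₃)³·P(X₂Y)²·P(G)² / (P(E)²·P(D₂)²) = (24)³·(0.041)²·(3.4)² / ((3.4)²·(1.9)²) = 6.44
ΔG = RT ln(Q_p/K_p) = (8.314 J mol⁻¹ K⁻¹)(298 K) × ln(6.44/59)
   = (2.478 kJ/mol)(-2.215) = -5.49 kJ/mol
ΔG < 0, so the forward reaction is spontaneous (proceeds forward).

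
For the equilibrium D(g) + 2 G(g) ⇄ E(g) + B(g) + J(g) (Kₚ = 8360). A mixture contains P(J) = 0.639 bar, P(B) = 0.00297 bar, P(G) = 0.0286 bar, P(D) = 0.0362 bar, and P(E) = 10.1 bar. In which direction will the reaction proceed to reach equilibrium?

Qₚ = P(E)·P(B)·P(J) / (P(D)·P(G)²) = (10.1)·(0.00297)·(0.639) / ((0.0362)·(0.0286)²) = 647
Qₚ = 647 < Kₚ = 8360, so the forward reaction proceeds.

in the forward direction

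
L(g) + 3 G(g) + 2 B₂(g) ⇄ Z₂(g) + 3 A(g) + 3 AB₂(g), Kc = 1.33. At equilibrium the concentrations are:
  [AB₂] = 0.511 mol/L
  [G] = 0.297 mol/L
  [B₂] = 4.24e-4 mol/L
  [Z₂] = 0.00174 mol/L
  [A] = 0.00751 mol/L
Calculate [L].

[L] = 0.0157 mol/L

At equilibrium, Kc = [Z₂]·[A]³·[AB₂]³ / ([L]·[G]³·[B₂]²) = 1.33.
(0.00174)·(0.00751)³·(0.511)³ / (([L])·(0.297)³·(4.24e-4)²) = 1.33
[L] = 0.0157 mol/L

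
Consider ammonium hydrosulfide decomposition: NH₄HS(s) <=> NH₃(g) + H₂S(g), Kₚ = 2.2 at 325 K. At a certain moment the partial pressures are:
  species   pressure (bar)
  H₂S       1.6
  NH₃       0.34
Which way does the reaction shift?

(NH₄HS is a pure solid — omitted from Qₚ.)
Qₚ = P(NH₃)·P(H₂S) = (0.34)·(1.6) = 0.54
Qₚ = 0.54 < Kₚ = 2.2, so the forward reaction proceeds.

to the right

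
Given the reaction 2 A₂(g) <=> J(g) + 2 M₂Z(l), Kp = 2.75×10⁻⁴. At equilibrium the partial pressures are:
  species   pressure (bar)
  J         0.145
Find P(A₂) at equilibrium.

(M₂Z is a pure liquid — omitted from Kp.)
At equilibrium, Kp = P(J) / P(A₂)² = 2.75×10⁻⁴.
(0.145) / (P(A₂))² = 2.75×10⁻⁴
P(A₂)² = 527 ⇒ P(A₂) = 23.0 bar

P(A₂) = 23.0 bar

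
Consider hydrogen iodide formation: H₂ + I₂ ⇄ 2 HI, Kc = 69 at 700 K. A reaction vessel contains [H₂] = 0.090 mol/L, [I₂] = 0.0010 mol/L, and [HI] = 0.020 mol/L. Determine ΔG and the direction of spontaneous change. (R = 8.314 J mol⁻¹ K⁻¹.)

ΔG = -16.0 kJ/mol; the forward reaction is spontaneous

Qc = [HI]² / ([H₂]·[I₂]) = (0.020)² / ((0.090)·(0.0010)) = 4.44
ΔG = RT ln(Qc/Kc) = (8.314 J mol⁻¹ K⁻¹)(700 K) × ln(4.44/69)
   = (5.820 kJ/mol)(-2.743) = -16.0 kJ/mol
ΔG < 0, so the forward reaction is spontaneous (proceeds forward).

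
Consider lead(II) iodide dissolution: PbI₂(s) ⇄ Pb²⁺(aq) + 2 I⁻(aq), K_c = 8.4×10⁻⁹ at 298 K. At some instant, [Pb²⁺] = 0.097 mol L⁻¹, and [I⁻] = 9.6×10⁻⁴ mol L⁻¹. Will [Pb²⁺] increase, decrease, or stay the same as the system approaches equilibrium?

decrease

(PbI₂ is a pure solid — omitted from Q_c.)
Q_c = [Pb²⁺]·[I⁻]² = (0.097)·(9.6×10⁻⁴)² = 8.9×10⁻⁸
Q_c = 8.9×10⁻⁸ > K_c = 8.4×10⁻⁹: net reverse reaction.
Pb²⁺ is a product, so it decreases.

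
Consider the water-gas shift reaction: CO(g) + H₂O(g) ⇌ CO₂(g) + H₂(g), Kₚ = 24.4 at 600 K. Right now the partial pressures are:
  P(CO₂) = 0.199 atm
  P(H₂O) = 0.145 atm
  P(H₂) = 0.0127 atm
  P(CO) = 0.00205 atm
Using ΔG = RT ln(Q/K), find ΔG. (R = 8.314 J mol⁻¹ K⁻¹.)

ΔG = -5.26 kJ/mol

Qₚ = P(CO₂)·P(H₂) / (P(CO)·P(H₂O)) = (0.199)·(0.0127) / ((0.00205)·(0.145)) = 8.50
ΔG = RT ln(Qₚ/Kₚ) = (8.314 J mol⁻¹ K⁻¹)(600 K) × ln(8.50/24.4)
   = (4.988 kJ/mol)(-1.055) = -5.26 kJ/mol
ΔG < 0, so the forward reaction is spontaneous (proceeds forward).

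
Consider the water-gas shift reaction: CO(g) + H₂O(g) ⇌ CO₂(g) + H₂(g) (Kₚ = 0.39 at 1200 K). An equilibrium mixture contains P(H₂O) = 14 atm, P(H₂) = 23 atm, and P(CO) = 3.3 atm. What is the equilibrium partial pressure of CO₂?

At equilibrium, Kₚ = P(CO₂)·P(H₂) / (P(CO)·P(H₂O)) = 0.39.
(P(CO₂))·(23) / ((3.3)·(14)) = 0.39
P(CO₂) = 0.783 = 0.78 atm

P(CO₂) = 0.78 atm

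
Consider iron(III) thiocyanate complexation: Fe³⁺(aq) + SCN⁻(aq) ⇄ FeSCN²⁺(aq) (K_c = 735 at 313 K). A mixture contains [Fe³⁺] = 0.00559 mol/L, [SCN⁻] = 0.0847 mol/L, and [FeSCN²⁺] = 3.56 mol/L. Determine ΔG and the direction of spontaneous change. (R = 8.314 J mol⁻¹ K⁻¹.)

Q_c = [FeSCN²⁺] / ([Fe³⁺]·[SCN⁻]) = (3.56) / ((0.00559)·(0.0847)) = 7520
ΔG = RT ln(Q_c/K_c) = (8.314 J mol⁻¹ K⁻¹)(313 K) × ln(7520/735)
   = (2.602 kJ/mol)(2.325) = 6.05 kJ/mol
ΔG > 0, so the forward reaction is non-spontaneous (proceeds in reverse).

ΔG = 6.05 kJ/mol; the forward reaction is non-spontaneous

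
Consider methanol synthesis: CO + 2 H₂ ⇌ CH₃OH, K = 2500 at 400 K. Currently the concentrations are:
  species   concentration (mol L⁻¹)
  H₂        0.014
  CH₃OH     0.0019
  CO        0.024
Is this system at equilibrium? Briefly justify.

Q = [CH₃OH] / ([CO]·[H₂]²) = (0.0019) / ((0.024)·(0.014)²) = 400
Q = 400 < K = 2500: net forward reaction.

no; Q < K, reaction proceeds forward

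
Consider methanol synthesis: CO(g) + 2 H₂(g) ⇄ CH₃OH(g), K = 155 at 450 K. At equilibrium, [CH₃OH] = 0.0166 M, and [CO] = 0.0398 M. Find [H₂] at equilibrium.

At equilibrium, K = [CH₃OH] / ([CO]·[H₂]²) = 155.
(0.0166) / ((0.0398)·([H₂])²) = 155
[H₂]² = 0.00269 ⇒ [H₂] = 0.0519 M

[H₂] = 0.0519 M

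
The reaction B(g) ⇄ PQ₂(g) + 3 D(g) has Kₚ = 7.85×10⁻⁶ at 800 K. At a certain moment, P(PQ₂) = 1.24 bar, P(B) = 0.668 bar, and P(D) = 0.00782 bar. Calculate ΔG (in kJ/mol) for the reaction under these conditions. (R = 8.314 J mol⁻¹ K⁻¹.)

ΔG = -14.5 kJ/mol

Qₚ = P(PQ₂)·P(D)³ / P(B) = (1.24)·(0.00782)³ / (0.668) = 8.88×10⁻⁷
ΔG = RT ln(Qₚ/Kₚ) = (8.314 J mol⁻¹ K⁻¹)(800 K) × ln(8.88×10⁻⁷/7.85×10⁻⁶)
   = (6.651 kJ/mol)(-2.179) = -14.5 kJ/mol
ΔG < 0, so the forward reaction is spontaneous (proceeds forward).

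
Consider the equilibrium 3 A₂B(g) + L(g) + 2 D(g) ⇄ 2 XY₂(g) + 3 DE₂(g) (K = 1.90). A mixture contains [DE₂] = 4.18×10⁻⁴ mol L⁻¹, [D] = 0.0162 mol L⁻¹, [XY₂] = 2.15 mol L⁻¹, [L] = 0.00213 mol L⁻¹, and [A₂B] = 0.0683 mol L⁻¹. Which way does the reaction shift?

at equilibrium

Q = [XY₂]²·[DE₂]³ / ([A₂B]³·[L]·[D]²) = (2.15)²·(4.18×10⁻⁴)³ / ((0.0683)³·(0.00213)·(0.0162)²) = 1.90
Q = 1.90 = K, so the system is already at equilibrium.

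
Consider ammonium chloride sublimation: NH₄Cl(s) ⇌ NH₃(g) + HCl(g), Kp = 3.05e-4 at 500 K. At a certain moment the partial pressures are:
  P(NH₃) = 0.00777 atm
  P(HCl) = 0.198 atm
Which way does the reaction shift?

reverse (toward reactants)

(NH₄Cl is a pure solid — omitted from Qp.)
Qp = P(NH₃)·P(HCl) = (0.00777)·(0.198) = 0.00154
Qp = 0.00154 > Kp = 3.05e-4, so the reverse reaction proceeds.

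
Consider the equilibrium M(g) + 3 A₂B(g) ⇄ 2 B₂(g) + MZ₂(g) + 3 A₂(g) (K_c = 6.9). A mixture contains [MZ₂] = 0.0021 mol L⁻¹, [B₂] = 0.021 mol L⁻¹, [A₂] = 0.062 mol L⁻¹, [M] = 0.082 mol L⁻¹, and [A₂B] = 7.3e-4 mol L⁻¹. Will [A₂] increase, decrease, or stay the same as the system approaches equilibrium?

Q_c = [B₂]²·[MZ₂]·[A₂]³ / ([M]·[A₂B]³) = (0.021)²·(0.0021)·(0.062)³ / ((0.082)·(7.3e-4)³) = 6.9
Q_c = 6.9 = K_c; the system is at equilibrium.

stay the same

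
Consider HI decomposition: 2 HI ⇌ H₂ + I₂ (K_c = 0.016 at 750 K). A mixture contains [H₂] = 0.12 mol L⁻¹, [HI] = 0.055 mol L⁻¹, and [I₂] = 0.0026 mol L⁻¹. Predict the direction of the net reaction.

Q_c = [H₂]·[I₂] / [HI]² = (0.12)·(0.0026) / (0.055)² = 0.10
Q_c = 0.10 > K_c = 0.016, so the reverse reaction proceeds.

in the reverse direction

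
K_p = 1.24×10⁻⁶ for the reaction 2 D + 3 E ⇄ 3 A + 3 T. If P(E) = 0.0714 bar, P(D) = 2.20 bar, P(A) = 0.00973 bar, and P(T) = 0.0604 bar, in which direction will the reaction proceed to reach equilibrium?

Q_p = P(A)³·P(T)³ / (P(D)²·P(E)³) = (0.00973)³·(0.0604)³ / ((2.20)²·(0.0714)³) = 1.15×10⁻⁷
Q_p = 1.15×10⁻⁷ < K_p = 1.24×10⁻⁶, so the forward reaction proceeds.

in the forward direction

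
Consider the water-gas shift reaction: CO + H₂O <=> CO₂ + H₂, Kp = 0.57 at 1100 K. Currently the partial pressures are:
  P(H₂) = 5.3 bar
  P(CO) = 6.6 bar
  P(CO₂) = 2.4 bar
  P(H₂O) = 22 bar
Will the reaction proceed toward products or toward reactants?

to the right

Qp = P(CO₂)·P(H₂) / (P(CO)·P(H₂O)) = (2.4)·(5.3) / ((6.6)·(22)) = 0.088
Qp = 0.088 < Kp = 0.57, so the forward reaction proceeds.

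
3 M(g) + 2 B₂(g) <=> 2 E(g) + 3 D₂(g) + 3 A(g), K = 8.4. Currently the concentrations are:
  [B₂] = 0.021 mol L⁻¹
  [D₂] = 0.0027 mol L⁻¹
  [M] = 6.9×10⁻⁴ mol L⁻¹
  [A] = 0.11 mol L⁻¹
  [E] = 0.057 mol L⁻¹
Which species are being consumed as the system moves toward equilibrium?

Q = [E]²·[D₂]³·[A]³ / ([M]³·[B₂]²) = (0.057)²·(0.0027)³·(0.11)³ / ((6.9×10⁻⁴)³·(0.021)²) = 0.59
Q = 0.59 < K = 8.4: net forward reaction.

M, B₂ (reactants)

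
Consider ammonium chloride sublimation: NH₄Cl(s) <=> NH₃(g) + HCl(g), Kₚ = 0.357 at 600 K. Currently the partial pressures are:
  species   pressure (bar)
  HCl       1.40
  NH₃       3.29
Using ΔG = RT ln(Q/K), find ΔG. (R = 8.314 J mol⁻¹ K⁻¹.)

ΔG = 12.8 kJ/mol

(NH₄Cl is a pure solid — omitted from Qₚ.)
Qₚ = P(NH₃)·P(HCl) = (3.29)·(1.40) = 4.61
ΔG = RT ln(Qₚ/Kₚ) = (8.314 J mol⁻¹ K⁻¹)(600 K) × ln(4.61/0.357)
   = (4.988 kJ/mol)(2.558) = 12.8 kJ/mol
ΔG > 0, so the forward reaction is non-spontaneous (proceeds in reverse).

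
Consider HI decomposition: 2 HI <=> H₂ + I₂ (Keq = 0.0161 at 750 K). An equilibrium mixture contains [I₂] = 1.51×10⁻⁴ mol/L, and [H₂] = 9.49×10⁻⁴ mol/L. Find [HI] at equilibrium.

[HI] = 0.00298 mol/L

At equilibrium, Keq = [H₂]·[I₂] / [HI]² = 0.0161.
(9.49×10⁻⁴)·(1.51×10⁻⁴) / ([HI])² = 0.0161
[HI]² = 8.90×10⁻⁶ ⇒ [HI] = 0.00298 mol/L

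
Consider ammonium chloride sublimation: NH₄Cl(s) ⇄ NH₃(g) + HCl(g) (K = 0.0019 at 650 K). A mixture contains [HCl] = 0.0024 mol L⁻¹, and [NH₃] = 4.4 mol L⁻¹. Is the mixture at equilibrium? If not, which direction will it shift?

(NH₄Cl is a pure solid — omitted from Q.)
Q = [NH₃]·[HCl] = (4.4)·(0.0024) = 0.011
Q = 0.011 > K = 0.0019: net reverse reaction.

no; Q > K, reaction proceeds in reverse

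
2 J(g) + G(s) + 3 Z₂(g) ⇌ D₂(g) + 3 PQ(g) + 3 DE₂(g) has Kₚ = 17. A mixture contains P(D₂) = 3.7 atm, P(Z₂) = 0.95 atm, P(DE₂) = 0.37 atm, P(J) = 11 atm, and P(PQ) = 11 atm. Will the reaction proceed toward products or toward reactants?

(G is a pure solid — omitted from Qₚ.)
Qₚ = P(D₂)·P(PQ)³·P(DE₂)³ / (P(J)²·P(Z₂)³) = (3.7)·(11)³·(0.37)³ / ((11)²·(0.95)³) = 2.4
Qₚ = 2.4 < Kₚ = 17, so the forward reaction proceeds.

forward (toward products)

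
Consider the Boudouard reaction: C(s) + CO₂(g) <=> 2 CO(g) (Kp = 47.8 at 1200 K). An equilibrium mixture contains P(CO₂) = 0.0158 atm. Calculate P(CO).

(C is a pure solid — omitted from Kp.)
At equilibrium, Kp = P(CO)² / P(CO₂) = 47.8.
(P(CO))² / (0.0158) = 47.8
P(CO)² = 0.755 ⇒ P(CO) = 0.869 atm

P(CO) = 0.869 atm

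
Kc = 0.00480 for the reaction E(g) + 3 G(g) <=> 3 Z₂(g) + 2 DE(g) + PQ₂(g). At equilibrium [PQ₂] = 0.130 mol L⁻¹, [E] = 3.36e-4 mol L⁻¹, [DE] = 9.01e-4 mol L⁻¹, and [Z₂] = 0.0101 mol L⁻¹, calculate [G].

[G] = 0.00407 mol L⁻¹

At equilibrium, Kc = [Z₂]³·[DE]²·[PQ₂] / ([E]·[G]³) = 0.00480.
(0.0101)³·(9.01e-4)²·(0.130) / ((3.36e-4)·([G])³) = 0.00480
[G]³ = 6.74e-8 ⇒ [G] = 0.00407 mol L⁻¹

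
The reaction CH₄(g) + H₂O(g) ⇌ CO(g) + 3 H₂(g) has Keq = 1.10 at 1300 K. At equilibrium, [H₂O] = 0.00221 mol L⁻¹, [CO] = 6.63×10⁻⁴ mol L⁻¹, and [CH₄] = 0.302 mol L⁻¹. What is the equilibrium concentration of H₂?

At equilibrium, Keq = [CO]·[H₂]³ / ([CH₄]·[H₂O]) = 1.10.
(6.63×10⁻⁴)·([H₂])³ / ((0.302)·(0.00221)) = 1.10
[H₂]³ = 1.11 ⇒ [H₂] = 1.03 mol L⁻¹

[H₂] = 1.03 mol L⁻¹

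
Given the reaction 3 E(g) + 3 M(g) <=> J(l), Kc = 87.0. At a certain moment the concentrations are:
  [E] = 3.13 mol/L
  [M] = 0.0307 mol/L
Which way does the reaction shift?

in the reverse direction

(J is a pure liquid — omitted from Qc.)
Qc = 1 / ([E]³·[M]³) = 1 / ((3.13)³·(0.0307)³) = 1130
Qc = 1130 > Kc = 87.0, so the reverse reaction proceeds.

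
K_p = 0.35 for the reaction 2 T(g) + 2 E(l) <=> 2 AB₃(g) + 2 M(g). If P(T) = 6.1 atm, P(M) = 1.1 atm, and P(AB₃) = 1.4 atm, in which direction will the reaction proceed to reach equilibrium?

to the right

(E is a pure liquid — omitted from Q_p.)
Q_p = P(AB₃)²·P(M)² / P(T)² = (1.4)²·(1.1)² / (6.1)² = 0.064
Q_p = 0.064 < K_p = 0.35, so the forward reaction proceeds.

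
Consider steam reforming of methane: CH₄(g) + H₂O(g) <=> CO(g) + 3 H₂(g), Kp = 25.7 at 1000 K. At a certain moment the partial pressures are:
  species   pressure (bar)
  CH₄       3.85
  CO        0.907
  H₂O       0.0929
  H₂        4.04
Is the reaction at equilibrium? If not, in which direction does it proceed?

Qp = P(CO)·P(H₂)³ / (P(CH₄)·P(H₂O)) = (0.907)·(4.04)³ / ((3.85)·(0.0929)) = 167
Qp = 167 > Kp = 25.7, so the reverse reaction proceeds.

reverse (toward reactants)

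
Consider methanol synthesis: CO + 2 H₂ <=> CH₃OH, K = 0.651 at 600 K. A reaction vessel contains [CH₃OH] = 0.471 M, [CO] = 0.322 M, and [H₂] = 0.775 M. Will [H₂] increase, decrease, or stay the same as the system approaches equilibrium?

Q = [CH₃OH] / ([CO]·[H₂]²) = (0.471) / ((0.322)·(0.775)²) = 2.44
Q = 2.44 > K = 0.651: net reverse reaction.
H₂ is a reactant, so it increases.

increase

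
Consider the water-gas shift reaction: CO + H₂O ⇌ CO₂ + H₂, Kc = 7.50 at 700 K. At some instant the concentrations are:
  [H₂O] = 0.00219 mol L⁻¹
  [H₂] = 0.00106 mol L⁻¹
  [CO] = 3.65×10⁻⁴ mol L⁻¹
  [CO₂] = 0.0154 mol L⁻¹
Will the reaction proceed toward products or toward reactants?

in the reverse direction

Qc = [CO₂]·[H₂] / ([CO]·[H₂O]) = (0.0154)·(0.00106) / ((3.65×10⁻⁴)·(0.00219)) = 20.4
Qc = 20.4 > Kc = 7.50, so the reverse reaction proceeds.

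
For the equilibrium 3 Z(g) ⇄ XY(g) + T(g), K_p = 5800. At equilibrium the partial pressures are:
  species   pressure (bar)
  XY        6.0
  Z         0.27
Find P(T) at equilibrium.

At equilibrium, K_p = P(XY)·P(T) / P(Z)³ = 5800.
(6.0)·(P(T)) / (0.27)³ = 5800
P(T) = 19.0 = 19 bar

P(T) = 19 bar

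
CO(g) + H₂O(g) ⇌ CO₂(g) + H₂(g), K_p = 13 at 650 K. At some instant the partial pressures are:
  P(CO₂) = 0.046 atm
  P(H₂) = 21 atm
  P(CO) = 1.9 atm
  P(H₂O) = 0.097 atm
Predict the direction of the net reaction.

forward (toward products)

Q_p = P(CO₂)·P(H₂) / (P(CO)·P(H₂O)) = (0.046)·(21) / ((1.9)·(0.097)) = 5.2
Q_p = 5.2 < K_p = 13, so the forward reaction proceeds.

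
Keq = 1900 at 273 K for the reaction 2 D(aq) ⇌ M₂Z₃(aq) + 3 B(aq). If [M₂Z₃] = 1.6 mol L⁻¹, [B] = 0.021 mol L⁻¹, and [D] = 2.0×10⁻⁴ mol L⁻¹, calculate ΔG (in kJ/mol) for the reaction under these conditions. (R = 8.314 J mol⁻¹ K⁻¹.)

ΔG = -3.71 kJ/mol

Q = [M₂Z₃]·[B]³ / [D]² = (1.6)·(0.021)³ / (2.0×10⁻⁴)² = 370
ΔG = RT ln(Q/Keq) = (8.314 J mol⁻¹ K⁻¹)(273 K) × ln(370/1900)
   = (2.270 kJ/mol)(-1.636) = -3.71 kJ/mol
ΔG < 0, so the forward reaction is spontaneous (proceeds forward).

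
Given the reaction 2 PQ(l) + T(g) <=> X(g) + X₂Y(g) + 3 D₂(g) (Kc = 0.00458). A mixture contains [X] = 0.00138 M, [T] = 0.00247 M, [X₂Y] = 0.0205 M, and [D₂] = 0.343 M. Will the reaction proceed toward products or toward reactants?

(PQ is a pure liquid — omitted from Qc.)
Qc = [X]·[X₂Y]·[D₂]³ / [T] = (0.00138)·(0.0205)·(0.343)³ / (0.00247) = 4.62×10⁻⁴
Qc = 4.62×10⁻⁴ < Kc = 0.00458, so the forward reaction proceeds.

toward products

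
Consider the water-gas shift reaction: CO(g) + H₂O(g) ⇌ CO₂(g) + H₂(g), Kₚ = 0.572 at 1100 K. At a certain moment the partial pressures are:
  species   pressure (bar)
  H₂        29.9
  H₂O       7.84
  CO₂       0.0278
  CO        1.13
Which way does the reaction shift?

in the forward direction

Qₚ = P(CO₂)·P(H₂) / (P(CO)·P(H₂O)) = (0.0278)·(29.9) / ((1.13)·(7.84)) = 0.0938
Qₚ = 0.0938 < Kₚ = 0.572, so the forward reaction proceeds.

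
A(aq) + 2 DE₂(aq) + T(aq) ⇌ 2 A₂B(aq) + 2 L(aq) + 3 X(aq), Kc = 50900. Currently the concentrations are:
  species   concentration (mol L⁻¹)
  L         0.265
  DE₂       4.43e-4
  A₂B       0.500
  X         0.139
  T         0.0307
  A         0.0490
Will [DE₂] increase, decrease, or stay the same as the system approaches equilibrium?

increase

Qc = [A₂B]²·[L]²·[X]³ / ([A]·[DE₂]²·[T]) = (0.500)²·(0.265)²·(0.139)³ / ((0.0490)·(4.43e-4)²·(0.0307)) = 1.60e5
Qc = 1.60e5 > Kc = 50900: net reverse reaction.
DE₂ is a reactant, so it increases.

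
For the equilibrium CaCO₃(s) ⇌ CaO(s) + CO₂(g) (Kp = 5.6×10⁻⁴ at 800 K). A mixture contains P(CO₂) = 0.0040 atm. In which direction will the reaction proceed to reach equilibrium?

toward reactants

(CaCO₃, CaO are pure solids — omitted from Qp.)
Qp = P(CO₂) = 0.0040
Qp = 0.0040 > Kp = 5.6×10⁻⁴, so the reverse reaction proceeds.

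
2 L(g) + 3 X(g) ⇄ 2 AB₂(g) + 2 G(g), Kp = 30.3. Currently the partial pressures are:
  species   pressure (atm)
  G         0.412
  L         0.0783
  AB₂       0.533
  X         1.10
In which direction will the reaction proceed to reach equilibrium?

forward (toward products)

Qp = P(AB₂)²·P(G)² / (P(L)²·P(X)³) = (0.533)²·(0.412)² / ((0.0783)²·(1.10)³) = 5.91
Qp = 5.91 < Kp = 30.3, so the forward reaction proceeds.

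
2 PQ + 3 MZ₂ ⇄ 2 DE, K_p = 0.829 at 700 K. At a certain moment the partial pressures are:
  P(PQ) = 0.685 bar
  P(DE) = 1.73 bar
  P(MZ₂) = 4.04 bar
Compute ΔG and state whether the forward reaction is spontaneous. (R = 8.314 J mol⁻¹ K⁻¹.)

ΔG = -12.5 kJ/mol; the forward reaction is spontaneous

Q_p = P(DE)² / (P(PQ)²·P(MZ₂)³) = (1.73)² / ((0.685)²·(4.04)³) = 0.0967
ΔG = RT ln(Q_p/K_p) = (8.314 J mol⁻¹ K⁻¹)(700 K) × ln(0.0967/0.829)
   = (5.820 kJ/mol)(-2.149) = -12.5 kJ/mol
ΔG < 0, so the forward reaction is spontaneous (proceeds forward).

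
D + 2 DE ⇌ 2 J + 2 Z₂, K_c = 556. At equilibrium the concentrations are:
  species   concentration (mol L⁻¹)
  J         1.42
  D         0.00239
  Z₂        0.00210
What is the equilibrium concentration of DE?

[DE] = 0.00259 mol L⁻¹

At equilibrium, K_c = [J]²·[Z₂]² / ([D]·[DE]²) = 556.
(1.42)²·(0.00210)² / ((0.00239)·([DE])²) = 556
[DE]² = 6.69×10⁻⁶ ⇒ [DE] = 0.00259 mol L⁻¹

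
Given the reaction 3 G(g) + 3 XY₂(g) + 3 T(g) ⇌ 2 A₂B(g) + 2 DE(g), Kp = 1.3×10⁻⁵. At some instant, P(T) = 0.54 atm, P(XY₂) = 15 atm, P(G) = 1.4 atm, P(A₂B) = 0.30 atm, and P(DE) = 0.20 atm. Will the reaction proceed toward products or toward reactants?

Qp = P(A₂B)²·P(DE)² / (P(G)³·P(XY₂)³·P(T)³) = (0.30)²·(0.20)² / ((1.4)³·(15)³·(0.54)³) = 2.5×10⁻⁶
Qp = 2.5×10⁻⁶ < Kp = 1.3×10⁻⁵, so the forward reaction proceeds.

in the forward direction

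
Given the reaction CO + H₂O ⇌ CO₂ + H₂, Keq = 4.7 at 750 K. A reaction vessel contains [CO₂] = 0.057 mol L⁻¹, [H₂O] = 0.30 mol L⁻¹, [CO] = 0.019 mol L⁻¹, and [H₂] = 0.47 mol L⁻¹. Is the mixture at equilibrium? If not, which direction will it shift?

Q = [CO₂]·[H₂] / ([CO]·[H₂O]) = (0.057)·(0.47) / ((0.019)·(0.30)) = 4.7
Q = 4.7 = Keq; the system is at equilibrium.

yes, at equilibrium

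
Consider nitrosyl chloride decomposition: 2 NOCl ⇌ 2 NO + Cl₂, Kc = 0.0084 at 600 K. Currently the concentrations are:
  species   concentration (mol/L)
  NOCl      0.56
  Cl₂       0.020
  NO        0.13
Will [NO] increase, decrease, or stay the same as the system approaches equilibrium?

Qc = [NO]²·[Cl₂] / [NOCl]² = (0.13)²·(0.020) / (0.56)² = 0.0011
Qc = 0.0011 < Kc = 0.0084: net forward reaction.
NO is a product, so it increases.

increase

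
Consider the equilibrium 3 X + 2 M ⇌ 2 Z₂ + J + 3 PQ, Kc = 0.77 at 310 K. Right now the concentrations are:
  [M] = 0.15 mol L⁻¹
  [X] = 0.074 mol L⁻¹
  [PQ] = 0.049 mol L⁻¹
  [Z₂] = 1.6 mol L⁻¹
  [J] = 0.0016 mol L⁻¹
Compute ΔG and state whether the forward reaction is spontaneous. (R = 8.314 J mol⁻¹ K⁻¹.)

Qc = [Z₂]²·[J]·[PQ]³ / ([X]³·[M]²) = (1.6)²·(0.0016)·(0.049)³ / ((0.074)³·(0.15)²) = 0.0529
ΔG = RT ln(Qc/Kc) = (8.314 J mol⁻¹ K⁻¹)(310 K) × ln(0.0529/0.77)
   = (2.577 kJ/mol)(-2.678) = -6.90 kJ/mol
ΔG < 0, so the forward reaction is spontaneous (proceeds forward).

ΔG = -6.90 kJ/mol; the forward reaction is spontaneous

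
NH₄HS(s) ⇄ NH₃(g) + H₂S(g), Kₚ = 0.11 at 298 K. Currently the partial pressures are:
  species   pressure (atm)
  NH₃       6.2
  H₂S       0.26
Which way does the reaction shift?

(NH₄HS is a pure solid — omitted from Qₚ.)
Qₚ = P(NH₃)·P(H₂S) = (6.2)·(0.26) = 1.6
Qₚ = 1.6 > Kₚ = 0.11, so the reverse reaction proceeds.

in the reverse direction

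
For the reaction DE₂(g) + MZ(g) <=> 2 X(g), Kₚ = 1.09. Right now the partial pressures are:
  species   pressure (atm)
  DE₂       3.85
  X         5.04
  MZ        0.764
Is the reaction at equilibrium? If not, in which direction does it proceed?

in the reverse direction

Qₚ = P(X)² / (P(DE₂)·P(MZ)) = (5.04)² / ((3.85)·(0.764)) = 8.64
Qₚ = 8.64 > Kₚ = 1.09, so the reverse reaction proceeds.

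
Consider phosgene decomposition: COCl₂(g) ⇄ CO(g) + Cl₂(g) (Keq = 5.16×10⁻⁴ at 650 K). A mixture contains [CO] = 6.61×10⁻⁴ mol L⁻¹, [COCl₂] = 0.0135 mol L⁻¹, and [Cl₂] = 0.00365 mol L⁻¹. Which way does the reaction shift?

forward (toward products)

Q = [CO]·[Cl₂] / [COCl₂] = (6.61×10⁻⁴)·(0.00365) / (0.0135) = 1.79×10⁻⁴
Q = 1.79×10⁻⁴ < Keq = 5.16×10⁻⁴, so the forward reaction proceeds.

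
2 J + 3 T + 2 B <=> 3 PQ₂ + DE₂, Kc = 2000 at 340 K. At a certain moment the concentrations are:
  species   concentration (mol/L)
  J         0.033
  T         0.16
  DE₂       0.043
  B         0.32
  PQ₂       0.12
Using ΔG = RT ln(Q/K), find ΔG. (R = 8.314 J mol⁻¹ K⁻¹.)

ΔG = -7.09 kJ/mol

Qc = [PQ₂]³·[DE₂] / ([J]²·[T]³·[B]²) = (0.12)³·(0.043) / ((0.033)²·(0.16)³·(0.32)²) = 163
ΔG = RT ln(Qc/Kc) = (8.314 J mol⁻¹ K⁻¹)(340 K) × ln(163/2000)
   = (2.827 kJ/mol)(-2.507) = -7.09 kJ/mol
ΔG < 0, so the forward reaction is spontaneous (proceeds forward).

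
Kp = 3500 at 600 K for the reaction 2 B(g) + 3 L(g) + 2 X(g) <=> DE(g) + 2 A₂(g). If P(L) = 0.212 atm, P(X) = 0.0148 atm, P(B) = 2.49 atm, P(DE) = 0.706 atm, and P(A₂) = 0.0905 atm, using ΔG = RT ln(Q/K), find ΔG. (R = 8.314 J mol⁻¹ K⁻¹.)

Qp = P(DE)·P(A₂)² / (P(B)²·P(L)³·P(X)²) = (0.706)·(0.0905)² / ((2.49)²·(0.212)³·(0.0148)²) = 447
ΔG = RT ln(Qp/Kp) = (8.314 J mol⁻¹ K⁻¹)(600 K) × ln(447/3500)
   = (4.988 kJ/mol)(-2.058) = -10.3 kJ/mol
ΔG < 0, so the forward reaction is spontaneous (proceeds forward).

ΔG = -10.3 kJ/mol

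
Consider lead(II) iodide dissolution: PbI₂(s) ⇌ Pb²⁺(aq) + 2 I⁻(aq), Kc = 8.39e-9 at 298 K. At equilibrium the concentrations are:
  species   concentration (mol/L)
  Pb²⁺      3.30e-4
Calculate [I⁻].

(PbI₂ is a pure solid — omitted from Kc.)
At equilibrium, Kc = [Pb²⁺]·[I⁻]² = 8.39e-9.
(3.30e-4)·([I⁻])² = 8.39e-9
[I⁻]² = 2.54e-5 ⇒ [I⁻] = 0.00504 mol/L

[I⁻] = 0.00504 mol/L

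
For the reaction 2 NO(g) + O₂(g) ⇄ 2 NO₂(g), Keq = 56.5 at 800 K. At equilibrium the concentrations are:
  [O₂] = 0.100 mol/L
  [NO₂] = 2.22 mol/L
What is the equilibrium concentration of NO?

At equilibrium, Keq = [NO₂]² / ([NO]²·[O₂]) = 56.5.
(2.22)² / (([NO])²·(0.100)) = 56.5
[NO]² = 0.872 ⇒ [NO] = 0.934 mol/L

[NO] = 0.934 mol/L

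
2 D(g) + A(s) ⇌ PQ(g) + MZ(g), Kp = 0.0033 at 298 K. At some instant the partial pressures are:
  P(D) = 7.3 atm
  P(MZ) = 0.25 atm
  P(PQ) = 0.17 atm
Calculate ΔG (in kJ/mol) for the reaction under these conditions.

ΔG = -3.52 kJ/mol

(A is a pure solid — omitted from Qp.)
Qp = P(PQ)·P(MZ) / P(D)² = (0.17)·(0.25) / (7.3)² = 7.98e-4
ΔG = RT ln(Qp/Kp) = (8.314 J mol⁻¹ K⁻¹)(298 K) × ln(7.98e-4/0.0033)
   = (2.478 kJ/mol)(-1.420) = -3.52 kJ/mol
ΔG < 0, so the forward reaction is spontaneous (proceeds forward).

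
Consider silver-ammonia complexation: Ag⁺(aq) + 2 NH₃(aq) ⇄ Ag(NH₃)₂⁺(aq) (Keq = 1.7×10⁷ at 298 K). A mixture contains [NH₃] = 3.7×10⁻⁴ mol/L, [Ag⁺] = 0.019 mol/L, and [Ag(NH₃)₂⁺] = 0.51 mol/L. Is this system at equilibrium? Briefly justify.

no; Q > K, reaction proceeds in reverse

Q = [Ag(NH₃)₂⁺] / ([Ag⁺]·[NH₃]²) = (0.51) / ((0.019)·(3.7×10⁻⁴)²) = 2.0×10⁸
Q = 2.0×10⁸ > Keq = 1.7×10⁷: net reverse reaction.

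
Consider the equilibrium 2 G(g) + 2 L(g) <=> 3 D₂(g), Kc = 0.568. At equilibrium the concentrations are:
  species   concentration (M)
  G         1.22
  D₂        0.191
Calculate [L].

At equilibrium, Kc = [D₂]³ / ([G]²·[L]²) = 0.568.
(0.191)³ / ((1.22)²·([L])²) = 0.568
[L]² = 0.00824 ⇒ [L] = 0.0908 M

[L] = 0.0908 M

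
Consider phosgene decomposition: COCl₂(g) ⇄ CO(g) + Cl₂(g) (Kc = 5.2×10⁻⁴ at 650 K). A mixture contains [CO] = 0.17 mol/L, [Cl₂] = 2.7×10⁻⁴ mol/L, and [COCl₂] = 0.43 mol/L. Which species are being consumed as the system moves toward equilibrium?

Qc = [CO]·[Cl₂] / [COCl₂] = (0.17)·(2.7×10⁻⁴) / (0.43) = 1.1×10⁻⁴
Qc = 1.1×10⁻⁴ < Kc = 5.2×10⁻⁴: net forward reaction.

COCl₂ (reactants)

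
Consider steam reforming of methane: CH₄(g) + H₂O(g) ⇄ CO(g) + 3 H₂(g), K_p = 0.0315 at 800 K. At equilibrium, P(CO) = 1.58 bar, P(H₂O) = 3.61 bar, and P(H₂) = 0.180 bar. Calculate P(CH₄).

P(CH₄) = 0.0810 bar

At equilibrium, K_p = P(CO)·P(H₂)³ / (P(CH₄)·P(H₂O)) = 0.0315.
(1.58)·(0.180)³ / ((P(CH₄))·(3.61)) = 0.0315
P(CH₄) = 0.0810 bar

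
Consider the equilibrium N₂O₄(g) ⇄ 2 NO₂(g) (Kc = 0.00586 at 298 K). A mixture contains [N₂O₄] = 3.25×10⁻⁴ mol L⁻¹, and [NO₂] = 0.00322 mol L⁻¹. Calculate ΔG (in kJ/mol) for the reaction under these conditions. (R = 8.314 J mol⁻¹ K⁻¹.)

ΔG = 4.20 kJ/mol

Qc = [NO₂]² / [N₂O₄] = (0.00322)² / (3.25×10⁻⁴) = 0.0319
ΔG = RT ln(Qc/Kc) = (8.314 J mol⁻¹ K⁻¹)(298 K) × ln(0.0319/0.00586)
   = (2.478 kJ/mol)(1.694) = 4.20 kJ/mol
ΔG > 0, so the forward reaction is non-spontaneous (proceeds in reverse).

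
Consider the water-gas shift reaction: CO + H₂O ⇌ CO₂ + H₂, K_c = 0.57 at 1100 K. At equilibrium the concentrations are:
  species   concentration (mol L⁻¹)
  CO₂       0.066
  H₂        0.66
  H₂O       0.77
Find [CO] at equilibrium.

At equilibrium, K_c = [CO₂]·[H₂] / ([CO]·[H₂O]) = 0.57.
(0.066)·(0.66) / (([CO])·(0.77)) = 0.57
[CO] = 0.0992 = 0.099 mol L⁻¹

[CO] = 0.099 mol L⁻¹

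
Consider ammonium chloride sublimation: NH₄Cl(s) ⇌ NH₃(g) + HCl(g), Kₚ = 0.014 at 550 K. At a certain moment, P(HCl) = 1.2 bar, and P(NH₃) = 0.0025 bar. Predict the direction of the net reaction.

in the forward direction

(NH₄Cl is a pure solid — omitted from Qₚ.)
Qₚ = P(NH₃)·P(HCl) = (0.0025)·(1.2) = 0.0030
Qₚ = 0.0030 < Kₚ = 0.014, so the forward reaction proceeds.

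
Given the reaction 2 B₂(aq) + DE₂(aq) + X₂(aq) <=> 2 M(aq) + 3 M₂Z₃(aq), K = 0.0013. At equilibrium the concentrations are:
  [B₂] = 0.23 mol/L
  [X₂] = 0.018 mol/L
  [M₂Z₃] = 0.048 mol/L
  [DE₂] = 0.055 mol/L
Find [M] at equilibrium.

[M] = 0.025 mol/L

At equilibrium, K = [M]²·[M₂Z₃]³ / ([B₂]²·[DE₂]·[X₂]) = 0.0013.
([M])²·(0.048)³ / ((0.23)²·(0.055)·(0.018)) = 0.0013
[M]² = 6.16×10⁻⁴ ⇒ [M] = 0.025 mol/L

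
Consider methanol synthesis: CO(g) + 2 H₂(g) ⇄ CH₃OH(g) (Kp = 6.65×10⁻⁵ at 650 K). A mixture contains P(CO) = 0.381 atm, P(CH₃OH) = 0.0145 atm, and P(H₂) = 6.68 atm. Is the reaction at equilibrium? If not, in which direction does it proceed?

toward reactants

Qp = P(CH₃OH) / (P(CO)·P(H₂)²) = (0.0145) / ((0.381)·(6.68)²) = 8.53×10⁻⁴
Qp = 8.53×10⁻⁴ > Kp = 6.65×10⁻⁵, so the reverse reaction proceeds.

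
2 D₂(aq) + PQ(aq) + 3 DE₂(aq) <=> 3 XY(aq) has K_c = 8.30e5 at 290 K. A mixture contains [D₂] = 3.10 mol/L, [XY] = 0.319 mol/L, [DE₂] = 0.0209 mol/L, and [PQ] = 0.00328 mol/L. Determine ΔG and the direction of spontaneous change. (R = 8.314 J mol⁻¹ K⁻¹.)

Q_c = [XY]³ / ([D₂]²·[PQ]·[DE₂]³) = (0.319)³ / ((3.10)²·(0.00328)·(0.0209)³) = 1.13e5
ΔG = RT ln(Q_c/K_c) = (8.314 J mol⁻¹ K⁻¹)(290 K) × ln(1.13e5/8.30e5)
   = (2.411 kJ/mol)(-1.994) = -4.81 kJ/mol
ΔG < 0, so the forward reaction is spontaneous (proceeds forward).

ΔG = -4.81 kJ/mol; the forward reaction is spontaneous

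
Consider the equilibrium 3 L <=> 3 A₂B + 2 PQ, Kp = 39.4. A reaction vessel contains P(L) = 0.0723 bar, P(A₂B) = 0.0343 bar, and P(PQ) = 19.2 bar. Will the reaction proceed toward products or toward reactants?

Qp = P(A₂B)³·P(PQ)² / P(L)³ = (0.0343)³·(19.2)² / (0.0723)³ = 39.4
Qp = 39.4 = Kp, so the system is already at equilibrium.

no net change (already at equilibrium)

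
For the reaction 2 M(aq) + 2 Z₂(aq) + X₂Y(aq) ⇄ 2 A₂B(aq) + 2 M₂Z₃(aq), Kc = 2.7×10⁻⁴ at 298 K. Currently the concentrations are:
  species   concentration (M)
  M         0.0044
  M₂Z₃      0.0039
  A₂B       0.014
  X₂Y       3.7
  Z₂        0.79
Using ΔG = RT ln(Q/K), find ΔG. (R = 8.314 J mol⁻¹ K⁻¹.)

Qc = [A₂B]²·[M₂Z₃]² / ([M]²·[Z₂]²·[X₂Y]) = (0.014)²·(0.0039)² / ((0.0044)²·(0.79)²·(3.7)) = 6.67×10⁻⁵
ΔG = RT ln(Qc/Kc) = (8.314 J mol⁻¹ K⁻¹)(298 K) × ln(6.67×10⁻⁵/2.7×10⁻⁴)
   = (2.478 kJ/mol)(-1.398) = -3.46 kJ/mol
ΔG < 0, so the forward reaction is spontaneous (proceeds forward).

ΔG = -3.46 kJ/mol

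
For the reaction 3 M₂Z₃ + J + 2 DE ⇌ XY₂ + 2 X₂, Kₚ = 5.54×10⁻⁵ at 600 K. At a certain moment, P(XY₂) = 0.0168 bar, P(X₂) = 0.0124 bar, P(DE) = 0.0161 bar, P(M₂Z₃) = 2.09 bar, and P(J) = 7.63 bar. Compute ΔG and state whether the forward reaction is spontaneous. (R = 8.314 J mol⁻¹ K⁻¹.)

ΔG = 4.73 kJ/mol; the forward reaction is non-spontaneous

Qₚ = P(XY₂)·P(X₂)² / (P(M₂Z₃)³·P(J)·P(DE)²) = (0.0168)·(0.0124)² / ((2.09)³·(7.63)·(0.0161)²) = 1.43×10⁻⁴
ΔG = RT ln(Qₚ/Kₚ) = (8.314 J mol⁻¹ K⁻¹)(600 K) × ln(1.43×10⁻⁴/5.54×10⁻⁵)
   = (4.988 kJ/mol)(0.9483) = 4.73 kJ/mol
ΔG > 0, so the forward reaction is non-spontaneous (proceeds in reverse).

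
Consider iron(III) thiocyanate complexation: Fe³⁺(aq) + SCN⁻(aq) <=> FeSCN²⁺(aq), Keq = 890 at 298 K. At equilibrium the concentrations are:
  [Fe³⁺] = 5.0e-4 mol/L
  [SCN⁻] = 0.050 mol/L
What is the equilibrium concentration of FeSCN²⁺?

At equilibrium, Keq = [FeSCN²⁺] / ([Fe³⁺]·[SCN⁻]) = 890.
([FeSCN²⁺]) / ((5.0e-4)·(0.050)) = 890
[FeSCN²⁺] = 0.0223 = 0.022 mol/L

[FeSCN²⁺] = 0.022 mol/L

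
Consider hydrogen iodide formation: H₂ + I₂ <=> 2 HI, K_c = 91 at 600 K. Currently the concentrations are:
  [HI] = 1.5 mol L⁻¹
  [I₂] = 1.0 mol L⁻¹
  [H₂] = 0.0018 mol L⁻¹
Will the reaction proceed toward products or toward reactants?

Q_c = [HI]² / ([H₂]·[I₂]) = (1.5)² / ((0.0018)·(1.0)) = 1200
Q_c = 1200 > K_c = 91, so the reverse reaction proceeds.

toward reactants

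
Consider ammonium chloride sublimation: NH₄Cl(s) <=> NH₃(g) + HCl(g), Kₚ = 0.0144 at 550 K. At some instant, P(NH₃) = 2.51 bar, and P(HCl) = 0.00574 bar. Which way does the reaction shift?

neither direction; the system is at equilibrium

(NH₄Cl is a pure solid — omitted from Qₚ.)
Qₚ = P(NH₃)·P(HCl) = (2.51)·(0.00574) = 0.0144
Qₚ = 0.0144 = Kₚ, so the system is already at equilibrium.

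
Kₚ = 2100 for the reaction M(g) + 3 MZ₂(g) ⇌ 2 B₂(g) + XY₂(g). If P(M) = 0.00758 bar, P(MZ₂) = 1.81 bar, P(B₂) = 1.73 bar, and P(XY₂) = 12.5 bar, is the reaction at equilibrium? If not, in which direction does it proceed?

toward products

Qₚ = P(B₂)²·P(XY₂) / (P(M)·P(MZ₂)³) = (1.73)²·(12.5) / ((0.00758)·(1.81)³) = 832
Qₚ = 832 < Kₚ = 2100, so the forward reaction proceeds.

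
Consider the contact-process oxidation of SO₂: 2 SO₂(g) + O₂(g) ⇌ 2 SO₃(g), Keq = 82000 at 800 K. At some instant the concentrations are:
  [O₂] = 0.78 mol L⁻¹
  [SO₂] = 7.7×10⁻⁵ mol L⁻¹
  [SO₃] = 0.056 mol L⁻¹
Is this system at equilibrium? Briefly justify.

no; Q > K, reaction proceeds in reverse

Q = [SO₃]² / ([SO₂]²·[O₂]) = (0.056)² / ((7.7×10⁻⁵)²·(0.78)) = 6.8×10⁵
Q = 6.8×10⁵ > Keq = 82000: net reverse reaction.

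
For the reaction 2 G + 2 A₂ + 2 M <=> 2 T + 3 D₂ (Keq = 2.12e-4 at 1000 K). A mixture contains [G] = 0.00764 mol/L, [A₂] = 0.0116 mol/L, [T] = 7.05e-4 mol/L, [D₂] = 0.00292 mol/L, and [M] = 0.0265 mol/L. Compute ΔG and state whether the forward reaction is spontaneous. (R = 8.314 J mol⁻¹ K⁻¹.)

ΔG = 19.6 kJ/mol; the forward reaction is non-spontaneous

Q = [T]²·[D₂]³ / ([G]²·[A₂]²·[M]²) = (7.05e-4)²·(0.00292)³ / ((0.00764)²·(0.0116)²·(0.0265)²) = 0.00224
ΔG = RT ln(Q/Keq) = (8.314 J mol⁻¹ K⁻¹)(1000 K) × ln(0.00224/2.12e-4)
   = (8.314 kJ/mol)(2.358) = 19.6 kJ/mol
ΔG > 0, so the forward reaction is non-spontaneous (proceeds in reverse).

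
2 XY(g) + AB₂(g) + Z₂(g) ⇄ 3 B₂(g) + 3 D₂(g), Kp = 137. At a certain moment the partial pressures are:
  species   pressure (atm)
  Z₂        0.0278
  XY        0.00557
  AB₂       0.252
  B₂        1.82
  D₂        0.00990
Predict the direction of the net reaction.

Qp = P(B₂)³·P(D₂)³ / (P(XY)²·P(AB₂)·P(Z₂)) = (1.82)³·(0.00990)³ / ((0.00557)²·(0.252)·(0.0278)) = 26.9
Qp = 26.9 < Kp = 137, so the forward reaction proceeds.

forward (toward products)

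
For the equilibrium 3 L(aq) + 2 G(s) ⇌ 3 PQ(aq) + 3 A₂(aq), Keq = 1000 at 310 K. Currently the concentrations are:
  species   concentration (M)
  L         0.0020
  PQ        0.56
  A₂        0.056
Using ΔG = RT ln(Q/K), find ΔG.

ΔG = 3.48 kJ/mol

(G is a pure solid — omitted from Q.)
Q = [PQ]³·[A₂]³ / [L]³ = (0.56)³·(0.056)³ / (0.0020)³ = 3860
ΔG = RT ln(Q/Keq) = (8.314 J mol⁻¹ K⁻¹)(310 K) × ln(3860/1000)
   = (2.577 kJ/mol)(1.351) = 3.48 kJ/mol
ΔG > 0, so the forward reaction is non-spontaneous (proceeds in reverse).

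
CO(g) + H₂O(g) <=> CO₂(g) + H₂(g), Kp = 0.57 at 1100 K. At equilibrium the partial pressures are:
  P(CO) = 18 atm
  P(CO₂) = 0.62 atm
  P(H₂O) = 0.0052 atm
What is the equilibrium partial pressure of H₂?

P(H₂) = 0.086 atm

At equilibrium, Kp = P(CO₂)·P(H₂) / (P(CO)·P(H₂O)) = 0.57.
(0.62)·(P(H₂)) / ((18)·(0.0052)) = 0.57
P(H₂) = 0.0861 = 0.086 atm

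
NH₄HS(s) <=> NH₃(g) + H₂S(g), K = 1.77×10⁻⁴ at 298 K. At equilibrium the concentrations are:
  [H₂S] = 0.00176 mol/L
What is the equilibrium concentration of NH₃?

(NH₄HS is a pure solid — omitted from K.)
At equilibrium, K = [NH₃]·[H₂S] = 1.77×10⁻⁴.
([NH₃])·(0.00176) = 1.77×10⁻⁴
[NH₃] = 0.101 mol/L

[NH₃] = 0.101 mol/L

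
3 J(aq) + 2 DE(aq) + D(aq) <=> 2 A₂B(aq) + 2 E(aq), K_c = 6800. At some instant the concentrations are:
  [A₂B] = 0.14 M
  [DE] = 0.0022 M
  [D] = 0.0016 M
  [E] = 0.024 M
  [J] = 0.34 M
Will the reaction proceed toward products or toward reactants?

toward reactants

Q_c = [A₂B]²·[E]² / ([J]³·[DE]²·[D]) = (0.14)²·(0.024)² / ((0.34)³·(0.0022)²·(0.0016)) = 37000
Q_c = 37000 > K_c = 6800, so the reverse reaction proceeds.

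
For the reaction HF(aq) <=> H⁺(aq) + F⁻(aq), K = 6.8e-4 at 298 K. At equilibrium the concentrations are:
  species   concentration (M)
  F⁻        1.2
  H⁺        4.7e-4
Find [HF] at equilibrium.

At equilibrium, K = [H⁺]·[F⁻] / [HF] = 6.8e-4.
(4.7e-4)·(1.2) / ([HF]) = 6.8e-4
[HF] = 0.829 = 0.83 M

[HF] = 0.83 M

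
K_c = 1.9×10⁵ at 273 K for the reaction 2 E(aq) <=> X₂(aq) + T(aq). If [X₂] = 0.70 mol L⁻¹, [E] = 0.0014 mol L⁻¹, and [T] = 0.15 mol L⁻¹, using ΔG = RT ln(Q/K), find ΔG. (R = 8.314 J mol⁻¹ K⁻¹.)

ΔG = -2.87 kJ/mol

Q_c = [X₂]·[T] / [E]² = (0.70)·(0.15) / (0.0014)² = 53600
ΔG = RT ln(Q_c/K_c) = (8.314 J mol⁻¹ K⁻¹)(273 K) × ln(53600/1.9×10⁵)
   = (2.270 kJ/mol)(-1.265) = -2.87 kJ/mol
ΔG < 0, so the forward reaction is spontaneous (proceeds forward).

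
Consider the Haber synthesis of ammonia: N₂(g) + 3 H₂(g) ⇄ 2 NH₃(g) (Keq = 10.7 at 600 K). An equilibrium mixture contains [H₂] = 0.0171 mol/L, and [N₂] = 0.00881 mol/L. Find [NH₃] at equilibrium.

[NH₃] = 6.87e-4 mol/L

At equilibrium, Keq = [NH₃]² / ([N₂]·[H₂]³) = 10.7.
([NH₃])² / ((0.00881)·(0.0171)³) = 10.7
[NH₃]² = 4.71e-7 ⇒ [NH₃] = 6.87e-4 mol/L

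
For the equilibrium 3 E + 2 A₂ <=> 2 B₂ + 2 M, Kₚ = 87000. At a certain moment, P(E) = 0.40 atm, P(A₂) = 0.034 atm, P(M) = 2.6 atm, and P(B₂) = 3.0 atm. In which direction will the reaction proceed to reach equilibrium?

in the reverse direction

Qₚ = P(B₂)²·P(M)² / (P(E)³·P(A₂)²) = (3.0)²·(2.6)² / ((0.40)³·(0.034)²) = 8.2×10⁵
Qₚ = 8.2×10⁵ > Kₚ = 87000, so the reverse reaction proceeds.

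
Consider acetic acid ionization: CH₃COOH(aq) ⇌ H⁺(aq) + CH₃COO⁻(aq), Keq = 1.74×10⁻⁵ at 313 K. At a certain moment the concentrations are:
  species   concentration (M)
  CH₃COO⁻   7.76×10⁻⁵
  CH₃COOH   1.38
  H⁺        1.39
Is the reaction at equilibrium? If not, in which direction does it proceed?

toward reactants

Q = [H⁺]·[CH₃COO⁻] / [CH₃COOH] = (1.39)·(7.76×10⁻⁵) / (1.38) = 7.82×10⁻⁵
Q = 7.82×10⁻⁵ > Keq = 1.74×10⁻⁵, so the reverse reaction proceeds.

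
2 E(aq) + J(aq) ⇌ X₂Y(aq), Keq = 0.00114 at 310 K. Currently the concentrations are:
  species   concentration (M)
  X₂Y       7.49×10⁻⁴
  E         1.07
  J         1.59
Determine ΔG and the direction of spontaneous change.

ΔG = -2.63 kJ/mol; the forward reaction is spontaneous

Q = [X₂Y] / ([E]²·[J]) = (7.49×10⁻⁴) / ((1.07)²·(1.59)) = 4.11×10⁻⁴
ΔG = RT ln(Q/Keq) = (8.314 J mol⁻¹ K⁻¹)(310 K) × ln(4.11×10⁻⁴/0.00114)
   = (2.577 kJ/mol)(-1.020) = -2.63 kJ/mol
ΔG < 0, so the forward reaction is spontaneous (proceeds forward).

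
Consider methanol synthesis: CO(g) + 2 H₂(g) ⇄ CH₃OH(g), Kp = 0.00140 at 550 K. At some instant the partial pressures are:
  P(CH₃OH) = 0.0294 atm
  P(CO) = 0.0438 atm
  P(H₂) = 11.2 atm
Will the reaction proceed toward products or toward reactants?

Qp = P(CH₃OH) / (P(CO)·P(H₂)²) = (0.0294) / ((0.0438)·(11.2)²) = 0.00535
Qp = 0.00535 > Kp = 0.00140, so the reverse reaction proceeds.

toward reactants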